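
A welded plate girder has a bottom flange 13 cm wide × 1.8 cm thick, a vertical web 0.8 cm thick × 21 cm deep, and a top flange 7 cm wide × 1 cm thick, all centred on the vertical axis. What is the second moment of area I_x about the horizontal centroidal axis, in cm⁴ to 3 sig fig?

Decompose the section into non-overlapping parts with the origin at the bottom-left of its bounding rectangle.
Bottom plate: 13 × 1.8, A = 23.4 cm², y = 0.9 cm, Ī = 6.318 cm⁴.
Web plate: 0.8 × 21, A = 16.8 cm², y = 12.3 cm, Ī = 617.4 cm⁴.
Top plate: 7 × 1, A = 7 cm², y = 23.3 cm, Ī = 0.58333 cm⁴.
Centroid: ȳ = ΣA·y / ΣA = 8.2797 cm.
Transfer each piece to the horizontal centroidal axis using Ī + A·d² with d = y − 8.2797:
  bottom plate: d = -7.3797 cm → contributes +1280.7 cm⁴
  web plate: d = 4.0203 cm → contributes +888.94 cm⁴
  top plate: d = 15.02 cm → contributes +1579.9 cm⁴
Total I = 3749.5 cm⁴.

I_x ≈ 3750 cm⁴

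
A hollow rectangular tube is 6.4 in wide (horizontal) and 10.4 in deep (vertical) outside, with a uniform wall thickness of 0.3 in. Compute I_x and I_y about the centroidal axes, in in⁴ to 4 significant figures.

Split into non-overlapping primitives; take the origin at the lower-left of the bounding box.
Outer rectangle: 6.4 × 10.4, A = 66.56 in², y = 5.2 in, Ī = 599.927 in⁴.
Inner void (subtracted): 5.8 × 9.8, A = 56.84 in², y = 5.2 in, Ī = 454.909 in⁴.
By symmetry the centroid is at mid-height, ȳ = 5.2 in.
All pieces are centred on the centroidal x-axis, so I = ΣĪ (holes subtracted) = 145.018 in⁴.
Repeating about the centroidal y-axis gives I_y = 67.85 in⁴.

I_x ≈ 145.0 in⁴, I_y ≈ 67.85 in⁴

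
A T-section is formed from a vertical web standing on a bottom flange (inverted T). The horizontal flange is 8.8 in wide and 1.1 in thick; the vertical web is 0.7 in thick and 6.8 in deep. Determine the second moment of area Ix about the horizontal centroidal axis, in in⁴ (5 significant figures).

Ix ≈ 69.104 in⁴

Split into non-overlapping primitives; take the origin at the lower-left of the bounding box.
Flange: 8.8 × 1.1, A = 9.68 in², y = 0.55 in, Ī = 0.9760667 in⁴.
Web: 0.7 × 6.8, A = 4.76 in², y = 4.5 in, Ī = 18.34187 in⁴.
Centroid: ȳ = ΣA·y / ΣA = 1.852078 in.
Transfer each piece to the horizontal centroidal axis using Ī + A·d² with d = y − 1.852078:
  flange: d = -1.302078 in → contributes +17.3876 in⁴
  web: d = 2.647922 in → contributes +51.71657 in⁴
Total I = 69.10417 in⁴.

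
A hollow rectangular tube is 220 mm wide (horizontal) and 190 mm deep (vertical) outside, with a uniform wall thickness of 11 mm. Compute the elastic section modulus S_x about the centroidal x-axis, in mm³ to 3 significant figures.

Break the section into simple shapes (no overlaps), measuring from the bottom-left corner of the bounding box.
Outer rectangle: 220 × 190, A = 41 800 mm², y = 95 mm, Ī = 125 748 333 mm⁴.
Inner void (subtracted): 198 × 168, A = 33 264 mm², y = 95 mm, Ī = 78 236 928 mm⁴.
By symmetry the centroid is at mid-height, ȳ = 95 mm.
All pieces are centred on the centroidal x-axis, so I = ΣĪ (holes subtracted) = 47 511 405 mm⁴.
Extreme fibre distance c = 95 mm; S = I/c = 500 120 mm³.

S_x ≈ 5.00 × 10⁵ mm³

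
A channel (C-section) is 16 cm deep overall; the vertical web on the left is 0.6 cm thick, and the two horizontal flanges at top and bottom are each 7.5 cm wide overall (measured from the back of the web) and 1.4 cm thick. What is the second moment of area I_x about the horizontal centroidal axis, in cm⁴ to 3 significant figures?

I_x ≈ 1240 cm⁴

Split into non-overlapping primitives; take the origin at the lower-left of the bounding box.
Web: 0.6 × 16, A = 9.6 cm², y = 8 cm, Ī = 204.8 cm⁴.
Top flange (beyond web): 6.9 × 1.4, A = 9.66 cm², y = 15.3 cm, Ī = 1.5778 cm⁴.
Bottom flange (beyond web): 6.9 × 1.4, A = 9.66 cm², y = 0.7 cm, Ī = 1.5778 cm⁴.
By symmetry the centroid is at mid-height, ȳ = 8 cm.
Transfer each piece to the horizontal centroidal axis using Ī + A·d² with d = y − 8:
  web: d = 0 cm → contributes +204.8 cm⁴
  top flange (beyond web): d = 7.3 cm → contributes +516.36 cm⁴
  bottom flange (beyond web): d = -7.3 cm → contributes +516.36 cm⁴
Total I = 1237.5 cm⁴.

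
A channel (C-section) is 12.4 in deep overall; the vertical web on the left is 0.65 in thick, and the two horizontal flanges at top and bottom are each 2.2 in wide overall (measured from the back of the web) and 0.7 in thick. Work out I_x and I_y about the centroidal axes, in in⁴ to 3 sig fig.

I_x ≈ 178 in⁴, I_y ≈ 2.79 in⁴

Treat the section as a set of non-overlapping primitives; coordinates are from the bounding-box lower-left.
Web: 0.65 × 12.4, A = 8.06 in², y = 6.2 in, Ī = 103.28 in⁴.
Top flange (beyond web): 1.55 × 0.7, A = 1.085 in², y = 12.05 in, Ī = 0.044304 in⁴.
Bottom flange (beyond web): 1.55 × 0.7, A = 1.085 in², y = 0.35 in, Ī = 0.044304 in⁴.
By symmetry the centroid is at mid-height, ȳ = 6.2 in.
Transfer each piece to the centroidal x-axis using Ī + A·d² with d = y − 6.2:
  web: d = 0 in → contributes +103.28 in⁴
  top flange (beyond web): d = 5.85 in → contributes +37.176 in⁴
  bottom flange (beyond web): d = -5.85 in → contributes +37.176 in⁴
Total I = 177.63 in⁴.
For the y-axis: x̄ = 0.55833 in.
Repeating about the centroidal y-axis gives I_y = 2.787 in⁴.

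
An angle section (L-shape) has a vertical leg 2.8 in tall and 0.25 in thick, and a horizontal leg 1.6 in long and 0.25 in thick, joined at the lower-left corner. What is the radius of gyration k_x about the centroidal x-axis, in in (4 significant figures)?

Break the section into simple shapes (no overlaps), measuring from the bottom-left corner of the bounding box.
Vertical leg: 0.25 × 2.8, A = 0.7 in², y = 1.4 in, Ī = 0.457333 in⁴.
Horizontal leg (remainder): 1.35 × 0.25, A = 0.3375 in², y = 0.125 in, Ī = 0.00175781 in⁴.
Centroid: ȳ = ΣA·y / ΣA = 0.985241 in.
Transfer each piece to the centroidal x-axis using Ī + A·d² with d = y − 0.985241:
  vertical leg: d = 0.414759 in → contributes +0.577751 in⁴
  horizontal leg (remainder): d = -0.860241 in → contributes +0.251513 in⁴
Total I = 0.829264 in⁴.
Radius of gyration: k = √(I/A) = √(0.829264 / 1.0375) = 0.89403 in.

k_x ≈ 0.8940 in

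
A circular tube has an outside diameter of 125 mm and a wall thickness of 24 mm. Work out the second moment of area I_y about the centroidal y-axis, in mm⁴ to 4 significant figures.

I_y ≈ 1.026 × 10⁷ mm⁴

Decompose the section into non-overlapping parts with the origin at the bottom-left of its bounding rectangle.
Outer circle: ⌀125, A = 12271.8 mm², x = 62.5 mm, Ī = 11 984 225 mm⁴.
Bore (subtracted): ⌀77, A = 4656.63 mm², x = 62.5 mm, Ī = 1 725 571 mm⁴.
By symmetry the centroid is at mid-width, x̄ = 62.5 mm.
All pieces are centred on the centroidal y-axis, so I = ΣĪ (holes subtracted) = 10 258 654 mm⁴.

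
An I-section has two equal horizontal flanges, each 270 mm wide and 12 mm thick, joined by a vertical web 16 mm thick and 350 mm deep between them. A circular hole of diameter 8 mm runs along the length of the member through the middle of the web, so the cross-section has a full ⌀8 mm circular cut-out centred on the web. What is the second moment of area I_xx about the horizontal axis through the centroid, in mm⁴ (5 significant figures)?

Decompose the section into non-overlapping parts with the origin at the bottom-left of its bounding rectangle.
Bottom flange: 270 × 12, A = 3 240 mm², y = 6 mm, Ī = 38 880 mm⁴.
Web: 16 × 350, A = 5 600 mm², y = 187 mm, Ī = 57 166 667 mm⁴.
Top flange: 270 × 12, A = 3 240 mm², y = 368 mm, Ī = 38 880 mm⁴.
Hole (subtracted): ⌀8, A = 50.26548 mm², y = 187 mm, Ī = 201.0619 mm⁴.
By symmetry the centroid is at mid-height, ȳ = 187 mm.
Transfer each piece to the horizontal axis through the centroid using Ī + A·d² with d = y − 187:
  bottom flange: d = -181 mm → contributes +106 184 520 mm⁴
  web: d = 0 mm → contributes +57 166 667 mm⁴
  top flange: d = 181 mm → contributes +106 184 520 mm⁴
  hole: d = 0 mm → contributes −201.0619 mm⁴
Total I = 269 535 506 mm⁴.

I_xx ≈ 2.6954 × 10⁸ mm⁴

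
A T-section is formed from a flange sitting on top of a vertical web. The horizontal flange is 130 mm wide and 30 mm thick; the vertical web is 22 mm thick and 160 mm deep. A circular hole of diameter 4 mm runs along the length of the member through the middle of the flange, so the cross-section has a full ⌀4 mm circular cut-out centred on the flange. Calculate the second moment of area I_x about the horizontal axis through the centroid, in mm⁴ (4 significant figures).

I_x ≈ 2.447 × 10⁷ mm⁴

Split into non-overlapping primitives; take the origin at the lower-left of the bounding box.
Flange: 130 × 30, A = 3 900 mm², y = 175 mm, Ī = 292 500 mm⁴.
Web: 22 × 160, A = 3 520 mm², y = 80 mm, Ī = 7 509 333 mm⁴.
Hole (subtracted): ⌀4, A = 12.5664 mm², y = 175 mm, Ī = 12.5664 mm⁴.
Centroid: ȳ = ΣA·y / ΣA = 129.856 mm.
Transfer each piece to the horizontal axis through the centroid using Ī + A·d² with d = y − 129.856:
  flange: d = 45.1438 mm → contributes +8 240 569 mm⁴
  web: d = -49.8562 mm → contributes +16 258 774 mm⁴
  hole: d = 45.1438 mm → contributes −25622.4 mm⁴
Total I = 24 473 721 mm⁴.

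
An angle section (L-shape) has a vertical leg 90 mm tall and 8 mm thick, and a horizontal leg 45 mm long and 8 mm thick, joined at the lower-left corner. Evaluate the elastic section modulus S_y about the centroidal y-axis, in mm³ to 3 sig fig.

S_y ≈ 4170 mm³

Treat the section as a set of non-overlapping primitives; coordinates are from the bounding-box lower-left.
Vertical leg: 8 × 90, A = 720 mm², x = 4 mm, Ī = 3 840 mm⁴.
Horizontal leg (remainder): 37 × 8, A = 296 mm², x = 26.5 mm, Ī = 33 769 mm⁴.
Centroid: x̄ = ΣA·x / ΣA = 10.555 mm.
Transfer each piece to the centroidal y-axis using Ī + A·d² with d = x − 10.555:
  vertical leg: d = -6.5551 mm → contributes +34 778 mm⁴
  horizontal leg (remainder): d = 15.945 mm → contributes +109 023 mm⁴
Total I = 143 802 mm⁴.
Extreme fibre distance c = 34.445 mm; S = I/c = 4174.8 mm³.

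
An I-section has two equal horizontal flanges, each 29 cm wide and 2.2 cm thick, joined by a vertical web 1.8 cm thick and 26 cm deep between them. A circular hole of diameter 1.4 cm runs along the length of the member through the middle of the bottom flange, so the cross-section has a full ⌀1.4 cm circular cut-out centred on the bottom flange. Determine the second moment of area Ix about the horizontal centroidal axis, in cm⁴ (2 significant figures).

Ix ≈ 2.8 × 10⁴ cm⁴

Break the section into simple shapes (no overlaps), measuring from the bottom-left corner of the bounding box.
Bottom flange: 29 × 2.2, A = 63.8 cm², y = 1.1 cm, Ī = 25.73 cm⁴.
Web: 1.8 × 26, A = 46.8 cm², y = 15.2 cm, Ī = 2 636 cm⁴.
Top flange: 29 × 2.2, A = 63.8 cm², y = 29.3 cm, Ī = 25.73 cm⁴.
Hole (subtracted): ⌀1.4, A = 1.539 cm², y = 1.1 cm, Ī = 0.1886 cm⁴.
Centroid: ȳ = ΣA·y / ΣA = 15.33 cm.
Transfer each piece to the horizontal centroidal axis using Ī + A·d² with d = y − 15.33:
  bottom flange: d = -14.23 cm → contributes +12 937 cm⁴
  web: d = -0.1256 cm → contributes +2 637 cm⁴
  top flange: d = 13.97 cm → contributes +12 485 cm⁴
  hole: d = -14.23 cm → contributes −311.7 cm⁴
Total I = 27 747 cm⁴.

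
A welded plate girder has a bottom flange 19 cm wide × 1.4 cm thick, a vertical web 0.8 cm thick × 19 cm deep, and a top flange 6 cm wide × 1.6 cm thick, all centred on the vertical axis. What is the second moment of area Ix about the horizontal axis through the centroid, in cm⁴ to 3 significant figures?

Ix ≈ 3670 cm⁴

Treat the section as a set of non-overlapping primitives; coordinates are from the bounding-box lower-left.
Bottom plate: 19 × 1.4, A = 26.6 cm², y = 0.7 cm, Ī = 4.3447 cm⁴.
Web plate: 0.8 × 19, A = 15.2 cm², y = 10.9 cm, Ī = 457.27 cm⁴.
Top plate: 6 × 1.6, A = 9.6 cm², y = 21.2 cm, Ī = 2.048 cm⁴.
Centroid: ȳ = ΣA·y / ΣA = 7.5451 cm.
Transfer each piece to the horizontal axis through the centroid using Ī + A·d² with d = y − 7.5451:
  bottom plate: d = -6.8451 cm → contributes +1250.7 cm⁴
  web plate: d = 3.3549 cm → contributes +628.34 cm⁴
  top plate: d = 13.655 cm → contributes +1 792 cm⁴
Total I = 3671.1 cm⁴.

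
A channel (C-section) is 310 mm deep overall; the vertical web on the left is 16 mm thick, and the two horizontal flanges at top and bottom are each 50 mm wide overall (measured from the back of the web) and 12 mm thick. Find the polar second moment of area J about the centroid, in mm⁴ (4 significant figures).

J ≈ 5.847 × 10⁷ mm⁴

Break the section into simple shapes (no overlaps), measuring from the bottom-left corner of the bounding box.
Web: 16 × 310, A = 4 960 mm², y = 155 mm, Ī = 39 721 333 mm⁴.
Top flange (beyond web): 34 × 12, A = 408 mm², y = 304 mm, Ī = 4 896 mm⁴.
Bottom flange (beyond web): 34 × 12, A = 408 mm², y = 6 mm, Ī = 4 896 mm⁴.
By symmetry the centroid is at mid-height, ȳ = 155 mm.
Transfer each piece to the centroidal x-axis using Ī + A·d² with d = y − 155:
  web: d = 0 mm → contributes +39 721 333 mm⁴
  top flange (beyond web): d = 149 mm → contributes +9 062 904 mm⁴
  bottom flange (beyond web): d = -149 mm → contributes +9 062 904 mm⁴
Total I = 57 847 141 mm⁴.
For the y-axis: x̄ = 11.5319 mm.
Repeating about the centroidal y-axis gives I_y = 622 371 mm⁴.
Polar second moment: J = I_x + I_y = 58 469 513 mm⁴.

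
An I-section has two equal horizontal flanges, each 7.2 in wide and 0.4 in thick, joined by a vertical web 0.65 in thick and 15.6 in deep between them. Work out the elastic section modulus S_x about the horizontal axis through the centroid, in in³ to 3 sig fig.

S_x ≈ 70.0 in³

Split into non-overlapping primitives; take the origin at the lower-left of the bounding box.
Bottom flange: 7.2 × 0.4, A = 2.88 in², y = 0.2 in, Ī = 0.0384 in⁴.
Web: 0.65 × 15.6, A = 10.14 in², y = 8.2 in, Ī = 205.64 in⁴.
Top flange: 7.2 × 0.4, A = 2.88 in², y = 16.2 in, Ī = 0.0384 in⁴.
By symmetry the centroid is at mid-height, ȳ = 8.2 in.
Transfer each piece to the horizontal axis through the centroid using Ī + A·d² with d = y − 8.2:
  bottom flange: d = -8 in → contributes +184.36 in⁴
  web: d = 0 in → contributes +205.64 in⁴
  top flange: d = 8 in → contributes +184.36 in⁴
Total I = 574.36 in⁴.
Extreme fibre distance c = 8.2 in; S = I/c = 70.043 in³.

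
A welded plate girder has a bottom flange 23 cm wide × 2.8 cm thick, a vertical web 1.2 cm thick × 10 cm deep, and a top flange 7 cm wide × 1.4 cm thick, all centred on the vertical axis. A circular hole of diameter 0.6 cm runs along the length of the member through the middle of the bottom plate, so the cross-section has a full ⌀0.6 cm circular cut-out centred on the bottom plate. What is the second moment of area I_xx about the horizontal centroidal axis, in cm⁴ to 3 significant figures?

I_xx ≈ 1630 cm⁴

Decompose the section into non-overlapping parts with the origin at the bottom-left of its bounding rectangle.
Bottom plate: 23 × 2.8, A = 64.4 cm², y = 1.4 cm, Ī = 42.075 cm⁴.
Web plate: 1.2 × 10, A = 12 cm², y = 7.8 cm, Ī = 100 cm⁴.
Top plate: 7 × 1.4, A = 9.8 cm², y = 13.5 cm, Ī = 1.6007 cm⁴.
Hole (subtracted): ⌀0.6, A = 0.28274 cm², y = 1.4 cm, Ī = 0.0063617 cm⁴.
Centroid: ȳ = ΣA·y / ΣA = 3.674 cm.
Transfer each piece to the horizontal centroidal axis using Ī + A·d² with d = y − 3.674:
  bottom plate: d = -2.274 cm → contributes +375.11 cm⁴
  web plate: d = 4.126 cm → contributes +304.28 cm⁴
  top plate: d = 9.826 cm → contributes +947.78 cm⁴
  hole: d = -2.274 cm → contributes −1.4685 cm⁴
Total I = 1625.7 cm⁴.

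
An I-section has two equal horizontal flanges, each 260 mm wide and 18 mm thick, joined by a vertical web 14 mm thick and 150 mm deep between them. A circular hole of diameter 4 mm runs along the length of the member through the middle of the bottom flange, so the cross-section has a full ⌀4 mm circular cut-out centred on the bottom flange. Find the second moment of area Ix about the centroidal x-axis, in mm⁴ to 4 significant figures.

Treat the section as a set of non-overlapping primitives; coordinates are from the bounding-box lower-left.
Bottom flange: 260 × 18, A = 4 680 mm², y = 9 mm, Ī = 126 360 mm⁴.
Web: 14 × 150, A = 2 100 mm², y = 93 mm, Ī = 3 937 500 mm⁴.
Top flange: 260 × 18, A = 4 680 mm², y = 177 mm, Ī = 126 360 mm⁴.
Hole (subtracted): ⌀4, A = 12.5664 mm², y = 9 mm, Ī = 12.5664 mm⁴.
Centroid: ȳ = ΣA·y / ΣA = 93.0922 mm.
Transfer each piece to the centroidal x-axis using Ī + A·d² with d = y − 93.0922:
  bottom flange: d = -84.0922 mm → contributes +33 220 979 mm⁴
  web: d = -0.0922106 mm → contributes +3 937 518 mm⁴
  top flange: d = 83.9078 mm → contributes +33 075 980 mm⁴
  hole: d = -84.0922 mm → contributes −88875.7 mm⁴
Total I = 70 145 602 mm⁴.

Ix ≈ 7.015 × 10⁷ mm⁴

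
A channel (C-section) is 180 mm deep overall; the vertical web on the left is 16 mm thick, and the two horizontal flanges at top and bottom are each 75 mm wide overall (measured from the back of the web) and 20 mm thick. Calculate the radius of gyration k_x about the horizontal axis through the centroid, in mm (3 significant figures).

Decompose the section into non-overlapping parts with the origin at the bottom-left of its bounding rectangle.
Web: 16 × 180, A = 2 880 mm², y = 90 mm, Ī = 7 776 000 mm⁴.
Top flange (beyond web): 59 × 20, A = 1 180 mm², y = 170 mm, Ī = 39 333 mm⁴.
Bottom flange (beyond web): 59 × 20, A = 1 180 mm², y = 10 mm, Ī = 39 333 mm⁴.
By symmetry the centroid is at mid-height, ȳ = 90 mm.
Transfer each piece to the horizontal axis through the centroid using Ī + A·d² with d = y − 90:
  web: d = 0 mm → contributes +7 776 000 mm⁴
  top flange (beyond web): d = 80 mm → contributes +7 591 333 mm⁴
  bottom flange (beyond web): d = -80 mm → contributes +7 591 333 mm⁴
Total I = 22 958 667 mm⁴.
Radius of gyration: k = √(I/A) = √(22 958 667 / 5 240) = 66.192 mm.

k_x ≈ 66.2 mm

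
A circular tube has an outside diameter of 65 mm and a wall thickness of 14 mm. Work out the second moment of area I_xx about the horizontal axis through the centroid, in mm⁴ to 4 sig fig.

I_xx ≈ 7.842 × 10⁵ mm⁴

Decompose the section into non-overlapping parts with the origin at the bottom-left of its bounding rectangle.
Outer circle: ⌀65, A = 3318.31 mm², y = 32.5 mm, Ī = 876 241 mm⁴.
Bore (subtracted): ⌀37, A = 1075.21 mm², y = 32.5 mm, Ī = 91997.7 mm⁴.
By symmetry the centroid is at mid-height, ȳ = 32.5 mm.
All pieces are centred on the horizontal axis through the centroid, so I = ΣĪ (holes subtracted) = 784 243 mm⁴.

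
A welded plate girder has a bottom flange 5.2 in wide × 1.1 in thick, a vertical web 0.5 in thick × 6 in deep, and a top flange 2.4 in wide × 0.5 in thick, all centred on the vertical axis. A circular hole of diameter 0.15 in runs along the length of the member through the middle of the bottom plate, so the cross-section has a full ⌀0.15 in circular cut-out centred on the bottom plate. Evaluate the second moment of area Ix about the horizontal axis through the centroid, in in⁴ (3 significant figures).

Ix ≈ 67.2 in⁴

Decompose the section into non-overlapping parts with the origin at the bottom-left of its bounding rectangle.
Bottom plate: 5.2 × 1.1, A = 5.72 in², y = 0.55 in, Ī = 0.57677 in⁴.
Web plate: 0.5 × 6, A = 3 in², y = 4.1 in, Ī = 9 in⁴.
Top plate: 2.4 × 0.5, A = 1.2 in², y = 7.35 in, Ī = 0.025 in⁴.
Hole (subtracted): ⌀0.15, A = 0.017671 in², y = 0.55 in, Ī = 0.00002485 in⁴.
Centroid: ȳ = ΣA·y / ΣA = 2.4496 in.
Transfer each piece to the horizontal axis through the centroid using Ī + A·d² with d = y − 2.4496:
  bottom plate: d = -1.8996 in → contributes +21.216 in⁴
  web plate: d = 1.6504 in → contributes +17.172 in⁴
  top plate: d = 4.9004 in → contributes +28.842 in⁴
  hole: d = -1.8996 in → contributes −0.063789 in⁴
Total I = 67.167 in⁴.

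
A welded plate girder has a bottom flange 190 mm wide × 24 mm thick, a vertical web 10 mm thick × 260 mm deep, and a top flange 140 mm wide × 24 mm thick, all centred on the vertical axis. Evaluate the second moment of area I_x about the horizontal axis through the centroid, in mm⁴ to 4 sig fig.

I_x ≈ 1.720 × 10⁸ mm⁴

Split into non-overlapping primitives; take the origin at the lower-left of the bounding box.
Bottom plate: 190 × 24, A = 4 560 mm², y = 12 mm, Ī = 218 880 mm⁴.
Web plate: 10 × 260, A = 2 600 mm², y = 154 mm, Ī = 14 646 667 mm⁴.
Top plate: 140 × 24, A = 3 360 mm², y = 296 mm, Ī = 161 280 mm⁴.
Centroid: ȳ = ΣA·y / ΣA = 137.802 mm.
Transfer each piece to the horizontal axis through the centroid using Ī + A·d² with d = y − 137.802:
  bottom plate: d = -125.802 mm → contributes +72 386 416 mm⁴
  web plate: d = 16.1977 mm → contributes +15 328 818 mm⁴
  top plate: d = 158.198 mm → contributes +84 250 381 mm⁴
Total I = 171 965 615 mm⁴.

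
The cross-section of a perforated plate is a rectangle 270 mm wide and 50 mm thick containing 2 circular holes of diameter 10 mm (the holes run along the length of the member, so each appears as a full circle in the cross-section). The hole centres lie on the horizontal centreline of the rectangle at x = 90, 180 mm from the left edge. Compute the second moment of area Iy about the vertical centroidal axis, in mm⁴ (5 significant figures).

Iy ≈ 8.1693 × 10⁷ mm⁴

Break the section into simple shapes (no overlaps), measuring from the bottom-left corner of the bounding box.
Plate: 270 × 50, A = 13 500 mm², x = 135 mm, Ī = 82 012 500 mm⁴.
Hole 1 (subtracted): ⌀10, A = 78.53982 mm², x = 90 mm, Ī = 490.8739 mm⁴.
Hole 2 (subtracted): ⌀10, A = 78.53982 mm², x = 180 mm, Ī = 490.8739 mm⁴.
By symmetry the centroid is at mid-width, x̄ = 135 mm.
Transfer each piece to the vertical centroidal axis using Ī + A·d² with d = x − 135:
  plate: d = 0 mm → contributes +82 012 500 mm⁴
  hole 1: d = -45 mm → contributes −159 534 mm⁴
  hole 2: d = 45 mm → contributes −159 534 mm⁴
Total I = 81 693 432 mm⁴.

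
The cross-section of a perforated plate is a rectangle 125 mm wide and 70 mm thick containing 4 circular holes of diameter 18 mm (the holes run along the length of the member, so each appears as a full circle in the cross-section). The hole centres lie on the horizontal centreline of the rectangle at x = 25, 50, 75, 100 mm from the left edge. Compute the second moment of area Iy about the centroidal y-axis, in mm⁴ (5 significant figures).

Iy ≈ 1.0577 × 10⁷ mm⁴

Decompose the section into non-overlapping parts with the origin at the bottom-left of its bounding rectangle.
Plate: 125 × 70, A = 8 750 mm², x = 62.5 mm, Ī = 11 393 229 mm⁴.
Hole 1 (subtracted): ⌀18, A = 254.469 mm², x = 25 mm, Ī = 5152.997 mm⁴.
Hole 2 (subtracted): ⌀18, A = 254.469 mm², x = 50 mm, Ī = 5152.997 mm⁴.
Hole 3 (subtracted): ⌀18, A = 254.469 mm², x = 75 mm, Ī = 5152.997 mm⁴.
Hole 4 (subtracted): ⌀18, A = 254.469 mm², x = 100 mm, Ī = 5152.997 mm⁴.
By symmetry the centroid is at mid-width, x̄ = 62.5 mm.
Transfer each piece to the centroidal y-axis using Ī + A·d² with d = x − 62.5:
  plate: d = 0 mm → contributes +11 393 229 mm⁴
  hole 1: d = -37.5 mm → contributes −363 000 mm⁴
  hole 2: d = -12.5 mm → contributes −44913.78 mm⁴
  hole 3: d = 12.5 mm → contributes −44913.78 mm⁴
  hole 4: d = 37.5 mm → contributes −363 000 mm⁴
Total I = 10 577 402 mm⁴.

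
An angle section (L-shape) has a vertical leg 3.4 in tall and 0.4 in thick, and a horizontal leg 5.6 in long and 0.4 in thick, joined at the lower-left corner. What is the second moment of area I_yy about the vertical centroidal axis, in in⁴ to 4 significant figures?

Treat the section as a set of non-overlapping primitives; coordinates are from the bounding-box lower-left.
Vertical leg: 0.4 × 3.4, A = 1.36 in², x = 0.2 in, Ī = 0.0181333 in⁴.
Horizontal leg (remainder): 5.2 × 0.4, A = 2.08 in², x = 3 in, Ī = 4.68693 in⁴.
Centroid: x̄ = ΣA·x / ΣA = 1.89302 in.
Transfer each piece to the vertical centroidal axis using Ī + A·d² with d = x − 1.89302:
  vertical leg: d = -1.69302 in → contributes +3.91634 in⁴
  horizontal leg (remainder): d = 1.10698 in → contributes +7.23576 in⁴
Total I = 11.1521 in⁴.

I_yy ≈ 11.15 in⁴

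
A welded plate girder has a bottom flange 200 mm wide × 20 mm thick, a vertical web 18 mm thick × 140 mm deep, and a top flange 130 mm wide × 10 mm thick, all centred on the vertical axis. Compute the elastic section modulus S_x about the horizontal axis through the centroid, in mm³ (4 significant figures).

Decompose the section into non-overlapping parts with the origin at the bottom-left of its bounding rectangle.
Bottom plate: 200 × 20, A = 4 000 mm², y = 10 mm, Ī = 133 333 mm⁴.
Web plate: 18 × 140, A = 2 520 mm², y = 90 mm, Ī = 4 116 000 mm⁴.
Top plate: 130 × 10, A = 1 300 mm², y = 165 mm, Ī = 10833.3 mm⁴.
Centroid: ȳ = ΣA·y / ΣA = 61.5473 mm.
Transfer each piece to the horizontal axis through the centroid using Ī + A·d² with d = y − 61.5473:
  bottom plate: d = -51.5473 mm → contributes +10 761 836 mm⁴
  web plate: d = 28.4527 mm → contributes +6 156 079 mm⁴
  top plate: d = 103.453 mm → contributes +13 924 029 mm⁴
Total I = 30 841 944 mm⁴.
Extreme fibre distance c = 108.453 mm; S = I/c = 284 382 mm³.

S_x ≈ 2.844 × 10⁵ mm³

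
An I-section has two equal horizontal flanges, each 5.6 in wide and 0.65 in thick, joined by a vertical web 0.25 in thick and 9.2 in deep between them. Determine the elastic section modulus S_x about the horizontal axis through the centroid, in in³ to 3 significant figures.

S_x ≈ 36.8 in³

Split into non-overlapping primitives; take the origin at the lower-left of the bounding box.
Bottom flange: 5.6 × 0.65, A = 3.64 in², y = 0.325 in, Ī = 0.12816 in⁴.
Web: 0.25 × 9.2, A = 2.3 in², y = 5.25 in, Ī = 16.223 in⁴.
Top flange: 5.6 × 0.65, A = 3.64 in², y = 10.175 in, Ī = 0.12816 in⁴.
By symmetry the centroid is at mid-height, ȳ = 5.25 in.
Transfer each piece to the horizontal axis through the centroid using Ī + A·d² with d = y − 5.25:
  bottom flange: d = -4.925 in → contributes +88.419 in⁴
  web: d = 0 in → contributes +16.223 in⁴
  top flange: d = 4.925 in → contributes +88.419 in⁴
Total I = 193.06 in⁴.
Extreme fibre distance c = 5.25 in; S = I/c = 36.773 in³.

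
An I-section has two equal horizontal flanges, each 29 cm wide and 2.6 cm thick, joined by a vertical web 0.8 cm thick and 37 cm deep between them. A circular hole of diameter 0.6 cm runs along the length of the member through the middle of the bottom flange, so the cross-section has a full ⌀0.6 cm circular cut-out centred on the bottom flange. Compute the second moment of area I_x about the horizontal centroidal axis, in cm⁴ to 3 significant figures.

Break the section into simple shapes (no overlaps), measuring from the bottom-left corner of the bounding box.
Bottom flange: 29 × 2.6, A = 75.4 cm², y = 1.3 cm, Ī = 42.475 cm⁴.
Web: 0.8 × 37, A = 29.6 cm², y = 21.1 cm, Ī = 3376.9 cm⁴.
Top flange: 29 × 2.6, A = 75.4 cm², y = 40.9 cm, Ī = 42.475 cm⁴.
Hole (subtracted): ⌀0.6, A = 0.28274 cm², y = 1.3 cm, Ī = 0.0063617 cm⁴.
Centroid: ȳ = ΣA·y / ΣA = 21.131 cm.
Transfer each piece to the horizontal centroidal axis using Ī + A·d² with d = y − 21.131:
  bottom flange: d = -19.831 cm → contributes +29 695 cm⁴
  web: d = -0.031082 cm → contributes +3376.9 cm⁴
  top flange: d = 19.769 cm → contributes +29 510 cm⁴
  hole: d = -19.831 cm → contributes −111.2 cm⁴
Total I = 62 470 cm⁴.

I_x ≈ 6.25 × 10⁴ cm⁴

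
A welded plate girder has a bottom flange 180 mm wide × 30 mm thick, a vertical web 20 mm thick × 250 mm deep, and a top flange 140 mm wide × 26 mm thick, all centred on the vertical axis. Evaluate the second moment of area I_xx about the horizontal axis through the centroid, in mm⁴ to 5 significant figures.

I_xx ≈ 1.9723 × 10⁸ mm⁴

Decompose the section into non-overlapping parts with the origin at the bottom-left of its bounding rectangle.
Bottom plate: 180 × 30, A = 5 400 mm², y = 15 mm, Ī = 405 000 mm⁴.
Web plate: 20 × 250, A = 5 000 mm², y = 155 mm, Ī = 26 041 667 mm⁴.
Top plate: 140 × 26, A = 3 640 mm², y = 293 mm, Ī = 205053.3 mm⁴.
Centroid: ȳ = ΣA·y / ΣA = 136.9316 mm.
Transfer each piece to the horizontal axis through the centroid using Ī + A·d² with d = y − 136.9316:
  bottom plate: d = -121.9316 mm → contributes +80 688 533 mm⁴
  web plate: d = 18.06838 mm → contributes +27 673 998 mm⁴
  top plate: d = 156.0684 mm → contributes +88 865 764 mm⁴
Total I = 197 228 294 mm⁴.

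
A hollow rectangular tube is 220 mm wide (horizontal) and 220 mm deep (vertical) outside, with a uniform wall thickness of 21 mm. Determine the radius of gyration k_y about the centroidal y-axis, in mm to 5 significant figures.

k_y ≈ 81.693 mm

Split into non-overlapping primitives; take the origin at the lower-left of the bounding box.
Outer rectangle: 220 × 220, A = 48 400 mm², x = 110 mm, Ī = 195 213 333 mm⁴.
Inner void (subtracted): 178 × 178, A = 31 684 mm², x = 110 mm, Ī = 83 656 321 mm⁴.
By symmetry the centroid is at mid-width, x̄ = 110 mm.
All pieces are centred on the centroidal y-axis, so I = ΣĪ (holes subtracted) = 111 557 012 mm⁴.
Radius of gyration: k = √(I/A) = √(111 557 012 / 16 716) = 81.69251 mm.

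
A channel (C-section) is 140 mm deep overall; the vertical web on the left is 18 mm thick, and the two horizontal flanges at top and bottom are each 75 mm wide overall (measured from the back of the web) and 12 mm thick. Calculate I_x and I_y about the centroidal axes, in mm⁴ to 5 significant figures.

I_x ≈ 9.7357 × 10⁶ mm⁴, I_y ≈ 1.6853 × 10⁶ mm⁴

Treat the section as a set of non-overlapping primitives; coordinates are from the bounding-box lower-left.
Web: 18 × 140, A = 2 520 mm², y = 70 mm, Ī = 4 116 000 mm⁴.
Top flange (beyond web): 57 × 12, A = 684 mm², y = 134 mm, Ī = 8 208 mm⁴.
Bottom flange (beyond web): 57 × 12, A = 684 mm², y = 6 mm, Ī = 8 208 mm⁴.
By symmetry the centroid is at mid-height, ȳ = 70 mm.
Transfer each piece to the centroidal x-axis using Ī + A·d² with d = y − 70:
  web: d = 0 mm → contributes +4 116 000 mm⁴
  top flange (beyond web): d = 64 mm → contributes +2 809 872 mm⁴
  bottom flange (beyond web): d = -64 mm → contributes +2 809 872 mm⁴
Total I = 9 735 744 mm⁴.
For the y-axis: x̄ = 22.19444 mm.
Repeating about the centroidal y-axis gives I_y = 1 685 301 mm⁴.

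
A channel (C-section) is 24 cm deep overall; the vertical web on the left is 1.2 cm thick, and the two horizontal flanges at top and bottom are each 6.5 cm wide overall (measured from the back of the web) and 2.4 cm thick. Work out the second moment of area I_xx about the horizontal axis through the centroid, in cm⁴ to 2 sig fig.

I_xx ≈ 4400 cm⁴

Treat the section as a set of non-overlapping primitives; coordinates are from the bounding-box lower-left.
Web: 1.2 × 24, A = 28.8 cm², y = 12 cm, Ī = 1 382 cm⁴.
Top flange (beyond web): 5.3 × 2.4, A = 12.72 cm², y = 22.8 cm, Ī = 6.106 cm⁴.
Bottom flange (beyond web): 5.3 × 2.4, A = 12.72 cm², y = 1.2 cm, Ī = 6.106 cm⁴.
By symmetry the centroid is at mid-height, ȳ = 12 cm.
Transfer each piece to the horizontal axis through the centroid using Ī + A·d² with d = y − 12:
  web: d = 0 cm → contributes +1 382 cm⁴
  top flange (beyond web): d = 10.8 cm → contributes +1 490 cm⁴
  bottom flange (beyond web): d = -10.8 cm → contributes +1 490 cm⁴
Total I = 4 362 cm⁴.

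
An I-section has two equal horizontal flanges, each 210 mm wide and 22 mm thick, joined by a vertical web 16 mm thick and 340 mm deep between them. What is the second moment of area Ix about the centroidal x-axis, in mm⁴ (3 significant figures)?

Ix ≈ 3.55 × 10⁸ mm⁴

Break the section into simple shapes (no overlaps), measuring from the bottom-left corner of the bounding box.
Bottom flange: 210 × 22, A = 4 620 mm², y = 11 mm, Ī = 186 340 mm⁴.
Web: 16 × 340, A = 5 440 mm², y = 192 mm, Ī = 52 405 333 mm⁴.
Top flange: 210 × 22, A = 4 620 mm², y = 373 mm, Ī = 186 340 mm⁴.
By symmetry the centroid is at mid-height, ȳ = 192 mm.
Transfer each piece to the centroidal x-axis using Ī + A·d² with d = y − 192:
  bottom flange: d = -181 mm → contributes +151 542 160 mm⁴
  web: d = 0 mm → contributes +52 405 333 mm⁴
  top flange: d = 181 mm → contributes +151 542 160 mm⁴
Total I = 355 489 653 mm⁴.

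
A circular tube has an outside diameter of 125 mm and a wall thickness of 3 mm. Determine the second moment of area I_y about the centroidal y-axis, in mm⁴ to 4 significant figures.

I_y ≈ 2.141 × 10⁶ mm⁴

Treat the section as a set of non-overlapping primitives; coordinates are from the bounding-box lower-left.
Outer circle: ⌀125, A = 12271.8 mm², x = 62.5 mm, Ī = 11 984 225 mm⁴.
Bore (subtracted): ⌀119, A = 11 122 mm², x = 62.5 mm, Ī = 9 843 686 mm⁴.
By symmetry the centroid is at mid-width, x̄ = 62.5 mm.
All pieces are centred on the centroidal y-axis, so I = ΣĪ (holes subtracted) = 2 140 539 mm⁴.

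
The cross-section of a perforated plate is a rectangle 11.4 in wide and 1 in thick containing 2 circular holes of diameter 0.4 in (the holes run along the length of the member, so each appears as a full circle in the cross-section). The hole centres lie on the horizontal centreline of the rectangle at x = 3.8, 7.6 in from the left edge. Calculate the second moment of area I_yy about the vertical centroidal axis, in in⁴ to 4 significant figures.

I_yy ≈ 122.6 in⁴

Break the section into simple shapes (no overlaps), measuring from the bottom-left corner of the bounding box.
Plate: 11.4 × 1, A = 11.4 in², x = 5.7 in, Ī = 123.462 in⁴.
Hole 1 (subtracted): ⌀0.4, A = 0.125664 in², x = 3.8 in, Ī = 0.00125664 in⁴.
Hole 2 (subtracted): ⌀0.4, A = 0.125664 in², x = 7.6 in, Ī = 0.00125664 in⁴.
By symmetry the centroid is at mid-width, x̄ = 5.7 in.
Transfer each piece to the vertical centroidal axis using Ī + A·d² with d = x − 5.7:
  plate: d = 0 in → contributes +123.462 in⁴
  hole 1: d = -1.9 in → contributes −0.454903 in⁴
  hole 2: d = 1.9 in → contributes −0.454903 in⁴
Total I = 122.552 in⁴.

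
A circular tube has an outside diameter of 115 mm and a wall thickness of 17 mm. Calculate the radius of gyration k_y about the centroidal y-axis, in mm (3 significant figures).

k_y ≈ 35.2 mm

Treat the section as a set of non-overlapping primitives; coordinates are from the bounding-box lower-left.
Outer circle: ⌀115, A = 10 387 mm², x = 57.5 mm, Ī = 8 585 414 mm⁴.
Bore (subtracted): ⌀81, A = 5 153 mm², x = 57.5 mm, Ī = 2 113 051 mm⁴.
By symmetry the centroid is at mid-width, x̄ = 57.5 mm.
All pieces are centred on the centroidal y-axis, so I = ΣĪ (holes subtracted) = 6 472 363 mm⁴.
Radius of gyration: k = √(I/A) = √(6 472 363 / 5233.9) = 35.166 mm.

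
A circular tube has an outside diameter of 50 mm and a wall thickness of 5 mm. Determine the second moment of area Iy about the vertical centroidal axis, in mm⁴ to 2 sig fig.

Iy ≈ 1.8 × 10⁵ mm⁴

Break the section into simple shapes (no overlaps), measuring from the bottom-left corner of the bounding box.
Outer circle: ⌀50, A = 1 963 mm², x = 25 mm, Ī = 306 796 mm⁴.
Bore (subtracted): ⌀40, A = 1 257 mm², x = 25 mm, Ī = 125 664 mm⁴.
By symmetry the centroid is at mid-width, x̄ = 25 mm.
All pieces are centred on the vertical centroidal axis, so I = ΣĪ (holes subtracted) = 181 132 mm⁴.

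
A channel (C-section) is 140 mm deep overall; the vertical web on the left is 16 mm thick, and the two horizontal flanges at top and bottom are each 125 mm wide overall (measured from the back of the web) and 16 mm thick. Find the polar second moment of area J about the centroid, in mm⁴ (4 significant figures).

J ≈ 2.597 × 10⁷ mm⁴

Break the section into simple shapes (no overlaps), measuring from the bottom-left corner of the bounding box.
Web: 16 × 140, A = 2 240 mm², y = 70 mm, Ī = 3 658 667 mm⁴.
Top flange (beyond web): 109 × 16, A = 1 744 mm², y = 132 mm, Ī = 37205.3 mm⁴.
Bottom flange (beyond web): 109 × 16, A = 1 744 mm², y = 8 mm, Ī = 37205.3 mm⁴.
By symmetry the centroid is at mid-height, ȳ = 70 mm.
Transfer each piece to the centroidal x-axis using Ī + A·d² with d = y − 70:
  web: d = 0 mm → contributes +3 658 667 mm⁴
  top flange (beyond web): d = 62 mm → contributes +6 741 141 mm⁴
  bottom flange (beyond web): d = -62 mm → contributes +6 741 141 mm⁴
Total I = 17 140 949 mm⁴.
For the y-axis: x̄ = 46.0587 mm.
Repeating about the centroidal y-axis gives I_y = 8 829 410 mm⁴.
Polar second moment: J = I_x + I_y = 25 970 359 mm⁴.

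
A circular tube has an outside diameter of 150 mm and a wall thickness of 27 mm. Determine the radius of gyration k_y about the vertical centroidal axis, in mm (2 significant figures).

k_y ≈ 45 mm

Decompose the section into non-overlapping parts with the origin at the bottom-left of its bounding rectangle.
Outer circle: ⌀150, A = 17 671 mm², x = 75 mm, Ī = 24 850 489 mm⁴.
Bore (subtracted): ⌀96, A = 7 238 mm², x = 75 mm, Ī = 4 169 220 mm⁴.
By symmetry the centroid is at mid-width, x̄ = 75 mm.
All pieces are centred on the vertical centroidal axis, so I = ΣĪ (holes subtracted) = 20 681 269 mm⁴.
Radius of gyration: k = √(I/A) = √(20 681 269 / 10 433) = 44.52 mm.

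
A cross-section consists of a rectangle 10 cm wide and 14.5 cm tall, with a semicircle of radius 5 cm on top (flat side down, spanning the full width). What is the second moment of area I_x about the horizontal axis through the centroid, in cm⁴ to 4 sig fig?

Decompose the section into non-overlapping parts with the origin at the bottom-left of its bounding rectangle.
Rectangular body: 10 × 14.5, A = 145 cm², y = 7.25 cm, Ī = 2540.52 cm⁴.
Semicircular cap: semicircle r = 5, A = 39.2699 cm², y = 16.6221 cm, Ī = 68.5981 cm⁴.
Centroid: ȳ = ΣA·y / ΣA = 9.24729 cm.
Transfer each piece to the horizontal axis through the centroid using Ī + A·d² with d = y − 9.24729:
  rectangular body: d = -1.99729 cm → contributes +3118.95 cm⁴
  semicircular cap: d = 7.37478 cm → contributes +2204.38 cm⁴
Total I = 5323.33 cm⁴.

I_x ≈ 5323 cm⁴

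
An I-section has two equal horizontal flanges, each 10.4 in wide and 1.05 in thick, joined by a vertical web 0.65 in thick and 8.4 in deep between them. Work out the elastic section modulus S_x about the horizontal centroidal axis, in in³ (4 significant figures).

Treat the section as a set of non-overlapping primitives; coordinates are from the bounding-box lower-left.
Bottom flange: 10.4 × 1.05, A = 10.92 in², y = 0.525 in, Ī = 1.00328 in⁴.
Web: 0.65 × 8.4, A = 5.46 in², y = 5.25 in, Ī = 32.1048 in⁴.
Top flange: 10.4 × 1.05, A = 10.92 in², y = 9.975 in, Ī = 1.00328 in⁴.
By symmetry the centroid is at mid-height, ȳ = 5.25 in.
Transfer each piece to the horizontal centroidal axis using Ī + A·d² with d = y − 5.25:
  bottom flange: d = -4.725 in → contributes +244.799 in⁴
  web: d = 0 in → contributes +32.1048 in⁴
  top flange: d = 4.725 in → contributes +244.799 in⁴
Total I = 521.703 in⁴.
Extreme fibre distance c = 5.25 in; S = I/c = 99.372 in³.

S_x ≈ 99.37 in³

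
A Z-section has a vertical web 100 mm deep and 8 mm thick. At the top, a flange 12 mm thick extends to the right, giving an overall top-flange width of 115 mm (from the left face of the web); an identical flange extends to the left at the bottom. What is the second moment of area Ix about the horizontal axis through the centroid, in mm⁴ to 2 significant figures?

Ix ≈ 5.7 × 10⁶ mm⁴

Treat the section as a set of non-overlapping primitives; coordinates are from the bounding-box lower-left.
Web: 8 × 100, A = 800 mm², y = 50 mm, Ī = 666 667 mm⁴.
Top flange (beyond web): 107 × 12, A = 1 284 mm², y = 94 mm, Ī = 15 408 mm⁴.
Bottom flange (beyond web): 107 × 12, A = 1 284 mm², y = 6 mm, Ī = 15 408 mm⁴.
Centroid: ȳ = ΣA·y / ΣA = 50 mm.
Transfer each piece to the horizontal axis through the centroid using Ī + A·d² with d = y − 50:
  web: d = 0 mm → contributes +666 667 mm⁴
  top flange (beyond web): d = 44 mm → contributes +2 501 232 mm⁴
  bottom flange (beyond web): d = -44 mm → contributes +2 501 232 mm⁴
Total I = 5 669 131 mm⁴.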